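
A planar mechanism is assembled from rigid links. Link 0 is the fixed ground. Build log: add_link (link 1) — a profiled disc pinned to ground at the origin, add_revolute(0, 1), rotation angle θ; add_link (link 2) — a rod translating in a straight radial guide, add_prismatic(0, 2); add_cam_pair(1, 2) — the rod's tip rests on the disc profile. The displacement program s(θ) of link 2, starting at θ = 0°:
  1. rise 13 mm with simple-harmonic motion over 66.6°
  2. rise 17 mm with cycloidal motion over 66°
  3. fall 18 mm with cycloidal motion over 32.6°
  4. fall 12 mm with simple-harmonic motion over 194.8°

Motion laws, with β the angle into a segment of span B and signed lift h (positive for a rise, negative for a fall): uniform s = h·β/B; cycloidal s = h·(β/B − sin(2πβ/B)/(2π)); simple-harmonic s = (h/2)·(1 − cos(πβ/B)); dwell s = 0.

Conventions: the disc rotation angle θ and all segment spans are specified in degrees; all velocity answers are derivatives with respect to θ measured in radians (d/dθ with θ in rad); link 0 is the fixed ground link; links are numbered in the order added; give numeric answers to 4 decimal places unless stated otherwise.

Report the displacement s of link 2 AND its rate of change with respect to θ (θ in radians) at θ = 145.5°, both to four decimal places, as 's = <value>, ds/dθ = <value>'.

seg 1 [0°–66.6°] simple-harmonic, h=13: full span → s += 13 → s = 13.0000
seg 2 [66.6°–132.6°] cycloidal, h=17: full span → s += 17 → s = 30.0000
seg 3 [132.6°–165.2°] cycloidal, h=-18: θ=145.5° here. β=12.9, B=32.6. -18·(0.3957 − sin(2π·0.3957)/(2π)) = -5.3769 → s = 24.6231
velocity in seg [132.6°–165.2°] (cycloidal), θ in radians: β = 12.9° = 0.2251 rad, B = 32.6° = 0.5690 rad; ds/dθ = (h/B)(1 − cos(2πβ/B)) = ((-18)/0.5690)(1 − cos(2π·0.3957)) = -56.718526 mm/rad

s = 24.6231, ds/dθ = -56.7185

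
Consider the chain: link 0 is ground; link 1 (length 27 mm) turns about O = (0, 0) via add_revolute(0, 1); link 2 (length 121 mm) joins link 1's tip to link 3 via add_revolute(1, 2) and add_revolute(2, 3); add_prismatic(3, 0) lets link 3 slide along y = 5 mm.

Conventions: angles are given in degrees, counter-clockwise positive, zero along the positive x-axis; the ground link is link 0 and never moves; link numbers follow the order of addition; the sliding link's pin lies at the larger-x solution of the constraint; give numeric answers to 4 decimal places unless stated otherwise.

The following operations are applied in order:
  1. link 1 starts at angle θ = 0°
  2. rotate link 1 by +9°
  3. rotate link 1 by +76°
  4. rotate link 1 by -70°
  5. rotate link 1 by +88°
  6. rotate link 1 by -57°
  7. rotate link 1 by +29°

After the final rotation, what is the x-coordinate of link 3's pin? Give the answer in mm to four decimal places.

geometry: r = 27 mm, L = 121 mm, e = 5 mm; θ starts at 0°
rotate link 1 by +9°: θ ← 0° +9° = 9°
rotate link 1 by +76°: θ ← 9° +76° = 85°
rotate link 1 by -70°: θ ← 85° -70° = 15°
rotate link 1 by +88°: θ ← 15° +88° = 103°
rotate link 1 by -57°: θ ← 103° -57° = 46°
rotate link 1 by +29°: θ ← 46° +29° = 75°
crank pin P = (r cos θ, r sin θ) = (6.988114, 26.079997)
h = r sin θ − e = 26.079997 − 5 = 21.079997
x = r cos θ + √(L² − h²) = 6.988114 + 119.149627 = 126.137742

126.1377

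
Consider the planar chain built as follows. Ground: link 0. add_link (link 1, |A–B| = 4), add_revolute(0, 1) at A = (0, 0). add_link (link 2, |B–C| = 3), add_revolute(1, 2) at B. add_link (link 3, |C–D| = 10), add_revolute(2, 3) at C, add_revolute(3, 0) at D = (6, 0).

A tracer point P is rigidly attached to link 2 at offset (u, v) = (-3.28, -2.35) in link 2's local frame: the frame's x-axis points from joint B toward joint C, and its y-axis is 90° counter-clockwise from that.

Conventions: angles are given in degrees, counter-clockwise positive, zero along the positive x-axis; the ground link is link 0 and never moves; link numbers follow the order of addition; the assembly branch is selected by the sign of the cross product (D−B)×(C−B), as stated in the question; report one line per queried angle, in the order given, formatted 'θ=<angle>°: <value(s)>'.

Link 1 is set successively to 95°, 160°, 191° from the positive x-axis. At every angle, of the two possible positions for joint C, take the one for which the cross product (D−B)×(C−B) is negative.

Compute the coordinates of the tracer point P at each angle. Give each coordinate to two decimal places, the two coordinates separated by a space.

A=(0,0), D=(6.00,0)
θ=95°: B = A + 4.00·(cos95°, sin95°) = (-0.3486, 3.9848)
θ=95°: |BD| = 7.4956
θ=95°: circle(B,3.00) ∩ circle(D,10.00): a=-2.3225, h=1.8990
θ=95°:   candidates: C₊=(-1.3062,6.8279) cross=14.234; C₋=(-3.3253,3.6110) cross=-14.234
θ=95°:   branch - wants cross < 0 → take C=(-3.3253,3.6110) (cross=-14.234)
θ=95°: ex = (C−B)/|BC| = (-0.9922,-0.1246); ey = (0.1246,-0.9922)
θ=95°: P = B + -3.28·ex + -2.35·ey = (2.6131,6.7251)
θ=160°: B = A + 4.00·(cos160°, sin160°) = (-3.7588, 1.3681)
θ=160°: |BD| = 9.8542
θ=160°: circle(B,3.00) ∩ circle(D,10.00): a=0.3098, h=2.9840
θ=160°:   candidates: C₊=(-3.0377,4.2801) cross=29.405; C₋=(-3.8663,-1.6300) cross=-29.405
θ=160°:   branch - wants cross < 0 → take C=(-3.8663,-1.6300) (cross=-29.405)
θ=160°: ex = (C−B)/|BC| = (-0.0358,-0.9994); ey = (0.9994,-0.0358)
θ=160°: P = B + -3.28·ex + -2.35·ey = (-5.9897,4.7302)
θ=191°: B = A + 4.00·(cos191°, sin191°) = (-3.9265, -0.7632)
θ=191°: |BD| = 9.9558
θ=191°: circle(B,3.00) ∩ circle(D,10.00): a=0.4077, h=2.9722
θ=191°:   candidates: C₊=(-3.7479,2.2314) cross=29.590; C₋=(-3.2921,-3.6954) cross=-29.590
θ=191°:   branch - wants cross < 0 → take C=(-3.2921,-3.6954) (cross=-29.590)
θ=191°: ex = (C−B)/|BC| = (0.2115,-0.9774); ey = (0.9774,0.2115)
θ=191°: P = B + -3.28·ex + -2.35·ey = (-6.9169,1.9457)

θ=95°: 2.61 6.73
θ=160°: -5.99 4.73
θ=191°: -6.92 1.95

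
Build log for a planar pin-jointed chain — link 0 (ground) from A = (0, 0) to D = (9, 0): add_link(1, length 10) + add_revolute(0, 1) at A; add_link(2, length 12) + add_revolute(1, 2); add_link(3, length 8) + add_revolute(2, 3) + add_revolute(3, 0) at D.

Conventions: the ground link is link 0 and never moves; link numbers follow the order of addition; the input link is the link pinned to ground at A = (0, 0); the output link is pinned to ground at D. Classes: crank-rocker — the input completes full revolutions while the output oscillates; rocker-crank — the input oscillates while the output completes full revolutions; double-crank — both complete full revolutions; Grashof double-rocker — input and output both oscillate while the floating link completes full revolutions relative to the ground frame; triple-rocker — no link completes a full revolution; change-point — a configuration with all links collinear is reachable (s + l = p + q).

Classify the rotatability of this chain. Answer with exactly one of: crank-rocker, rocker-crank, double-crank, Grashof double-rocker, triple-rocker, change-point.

lengths: ground=9, input=10, coupler=12, output=8
sorted: s=8 (shortest), l=12 (longest), p+q=19
s + l = 20 vs p + q = 19
s + l > p + q → non-Grashof → no link fully rotates → triple-rocker

triple-rocker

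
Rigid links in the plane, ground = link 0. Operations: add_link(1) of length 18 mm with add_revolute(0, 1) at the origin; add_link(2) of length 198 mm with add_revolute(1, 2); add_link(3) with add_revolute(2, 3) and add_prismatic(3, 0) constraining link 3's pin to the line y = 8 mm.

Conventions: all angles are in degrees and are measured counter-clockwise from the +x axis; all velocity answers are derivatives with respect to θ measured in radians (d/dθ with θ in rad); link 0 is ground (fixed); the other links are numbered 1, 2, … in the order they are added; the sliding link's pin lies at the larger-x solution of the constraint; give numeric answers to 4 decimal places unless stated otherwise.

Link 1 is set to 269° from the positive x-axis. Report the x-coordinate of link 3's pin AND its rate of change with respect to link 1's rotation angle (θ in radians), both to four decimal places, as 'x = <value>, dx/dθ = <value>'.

geometry: r = 18 mm, L = 198 mm, e = 8 mm
crank pin P = (r cos θ, r sin θ) = (-0.314143, -17.997259)
h = r sin θ − e = -17.997259 − 8 = -25.997259
x = r cos θ + √(L² − h²) = -0.314143 + 196.285869 = 195.971726
dx/dθ = −r sin θ − h·r cos θ/√(L² − h²) (θ in radians; h = -25.997259) = 17.955652

x = 195.9717, dx/dθ = 17.9557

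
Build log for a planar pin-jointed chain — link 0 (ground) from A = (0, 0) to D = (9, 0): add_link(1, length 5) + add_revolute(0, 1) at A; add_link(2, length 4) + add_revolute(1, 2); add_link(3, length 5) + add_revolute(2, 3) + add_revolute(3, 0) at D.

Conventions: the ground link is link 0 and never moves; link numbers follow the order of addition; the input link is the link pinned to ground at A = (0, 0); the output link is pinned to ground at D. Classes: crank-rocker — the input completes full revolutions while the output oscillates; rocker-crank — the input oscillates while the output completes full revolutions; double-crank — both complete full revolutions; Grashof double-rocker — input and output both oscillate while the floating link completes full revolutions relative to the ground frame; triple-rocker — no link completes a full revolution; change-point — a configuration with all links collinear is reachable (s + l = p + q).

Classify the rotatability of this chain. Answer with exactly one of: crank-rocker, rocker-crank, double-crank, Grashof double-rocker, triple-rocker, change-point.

lengths: ground=9, input=5, coupler=4, output=5
sorted: s=4 (shortest), l=9 (longest), p+q=10
s + l = 13 vs p + q = 10
s + l > p + q → non-Grashof → no link fully rotates → triple-rocker

triple-rocker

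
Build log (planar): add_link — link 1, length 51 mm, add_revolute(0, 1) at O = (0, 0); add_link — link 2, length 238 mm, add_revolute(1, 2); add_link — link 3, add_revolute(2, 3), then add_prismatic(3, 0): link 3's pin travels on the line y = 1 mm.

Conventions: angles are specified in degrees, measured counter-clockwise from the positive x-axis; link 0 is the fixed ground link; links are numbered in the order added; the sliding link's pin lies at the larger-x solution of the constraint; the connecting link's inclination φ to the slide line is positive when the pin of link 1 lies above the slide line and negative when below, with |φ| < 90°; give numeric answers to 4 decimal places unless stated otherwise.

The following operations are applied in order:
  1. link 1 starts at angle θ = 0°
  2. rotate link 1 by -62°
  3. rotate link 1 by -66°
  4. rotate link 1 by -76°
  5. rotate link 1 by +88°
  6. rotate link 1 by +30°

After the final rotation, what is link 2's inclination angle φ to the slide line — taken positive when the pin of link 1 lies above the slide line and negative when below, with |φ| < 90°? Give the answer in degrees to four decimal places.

geometry: r = 51 mm, L = 238 mm, e = 1 mm; θ starts at 0°
rotate link 1 by -62°: θ ← 0° -62° = -62°
rotate link 1 by -66°: θ ← -62° -66° = -128°
rotate link 1 by -76°: θ ← -128° -76° = -204°
rotate link 1 by +88°: θ ← -204° +88° = -116°
rotate link 1 by +30°: θ ← -116° +30° = -86°
h = r sin θ − e = -50.875767 − 1 = -51.875767
sin φ = h / L = -51.875767 / 238 = -0.21796541
φ = arcsin(-0.21796541) = -12.589560°

-12.5896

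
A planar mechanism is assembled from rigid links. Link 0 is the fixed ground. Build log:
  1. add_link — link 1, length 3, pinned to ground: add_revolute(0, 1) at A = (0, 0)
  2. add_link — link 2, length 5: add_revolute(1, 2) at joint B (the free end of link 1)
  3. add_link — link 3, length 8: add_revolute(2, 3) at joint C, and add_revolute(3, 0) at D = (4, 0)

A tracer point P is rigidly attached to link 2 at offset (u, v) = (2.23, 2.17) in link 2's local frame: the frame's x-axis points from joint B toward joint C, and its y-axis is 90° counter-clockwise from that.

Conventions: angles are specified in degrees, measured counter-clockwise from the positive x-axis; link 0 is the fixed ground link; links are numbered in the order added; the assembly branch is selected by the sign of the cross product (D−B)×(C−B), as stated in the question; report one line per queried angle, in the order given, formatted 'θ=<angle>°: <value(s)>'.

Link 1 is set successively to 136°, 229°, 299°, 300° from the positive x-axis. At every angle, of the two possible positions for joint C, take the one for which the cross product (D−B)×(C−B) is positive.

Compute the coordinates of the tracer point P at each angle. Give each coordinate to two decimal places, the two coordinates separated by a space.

A=(0,0), D=(4.00,0)
θ=136°: B = A + 3.00·(cos136°, sin136°) = (-2.1580, 2.0840)
θ=136°: |BD| = 6.5011
θ=136°: circle(B,5.00) ∩ circle(D,8.00): a=0.2510, h=4.9937
θ=136°:   candidates: C₊=(-0.3195,6.7337) cross=32.464; C₋=(-3.5210,-2.7267) cross=-32.464
θ=136°:   branch + wants cross > 0 → take C=(-0.3195,6.7337) (cross=32.464)
θ=136°: ex = (C−B)/|BC| = (0.3677,0.9299); ey = (-0.9299,0.3677)
θ=136°: P = B + 2.23·ex + 2.17·ey = (-3.3560,4.9557)
θ=229°: B = A + 3.00·(cos229°, sin229°) = (-1.9682, -2.2641)
θ=229°: |BD| = 6.3832
θ=229°: circle(B,5.00) ∩ circle(D,8.00): a=0.1367, h=4.9981
θ=229°:   candidates: C₊=(-3.6132,2.4575) cross=31.904; C₋=(-0.0675,-6.8888) cross=-31.904
θ=229°:   branch + wants cross > 0 → take C=(-3.6132,2.4575) (cross=31.904)
θ=229°: ex = (C−B)/|BC| = (-0.3290,0.9443); ey = (-0.9443,-0.3290)
θ=229°: P = B + 2.23·ex + 2.17·ey = (-4.7510,-0.8722)
θ=299°: B = A + 3.00·(cos299°, sin299°) = (1.4544, -2.6239)
θ=299°: |BD| = 3.6558
θ=299°: circle(B,5.00) ∩ circle(D,8.00): a=-3.5062, h=3.5647
θ=299°:   candidates: C₊=(-3.5455,-2.6582) cross=13.032; C₋=(1.5715,-7.6225) cross=-13.032
θ=299°:   branch + wants cross > 0 → take C=(-3.5455,-2.6582) (cross=13.032)
θ=299°: ex = (C−B)/|BC| = (-1.0000,-0.0069); ey = (0.0069,-1.0000)
θ=299°: P = B + 2.23·ex + 2.17·ey = (-0.7606,-4.8091)
θ=300°: B = A + 3.00·(cos300°, sin300°) = (1.5000, -2.5981)
θ=300°: |BD| = 3.6056
θ=300°: circle(B,5.00) ∩ circle(D,8.00): a=-3.6056, h=3.4641
θ=300°:   candidates: C₊=(-3.4962,-2.7942) cross=12.490; C₋=(1.4962,-7.5981) cross=-12.490
θ=300°:   branch + wants cross > 0 → take C=(-3.4962,-2.7942) (cross=12.490)
θ=300°: ex = (C−B)/|BC| = (-0.9992,-0.0392); ey = (0.0392,-0.9992)
θ=300°: P = B + 2.23·ex + 2.17·ey = (-0.6432,-4.8539)

θ=136°: -3.36 4.96
θ=229°: -4.75 -0.87
θ=299°: -0.76 -4.81
θ=300°: -0.64 -4.85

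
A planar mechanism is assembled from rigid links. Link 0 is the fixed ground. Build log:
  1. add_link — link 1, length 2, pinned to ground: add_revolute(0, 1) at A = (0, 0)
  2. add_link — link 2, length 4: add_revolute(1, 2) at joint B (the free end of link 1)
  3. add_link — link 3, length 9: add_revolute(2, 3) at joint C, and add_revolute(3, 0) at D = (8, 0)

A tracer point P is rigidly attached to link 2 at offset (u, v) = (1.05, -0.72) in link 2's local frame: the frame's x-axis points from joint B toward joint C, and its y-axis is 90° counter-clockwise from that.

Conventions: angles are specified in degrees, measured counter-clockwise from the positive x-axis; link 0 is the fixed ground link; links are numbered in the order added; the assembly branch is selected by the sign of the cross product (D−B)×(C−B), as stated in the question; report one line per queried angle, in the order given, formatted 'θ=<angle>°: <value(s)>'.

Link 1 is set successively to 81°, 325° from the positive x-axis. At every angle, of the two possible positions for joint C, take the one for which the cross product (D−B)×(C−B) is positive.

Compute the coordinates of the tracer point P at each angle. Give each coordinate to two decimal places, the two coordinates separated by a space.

A=(0,0), D=(8.00,0)
θ=81°: B = A + 2.00·(cos81°, sin81°) = (0.3129, 1.9754)
θ=81°: |BD| = 7.9369
θ=81°: circle(B,4.00) ∩ circle(D,9.00): a=-0.1264, h=3.9980
θ=81°:   candidates: C₊=(1.1855,5.8790) cross=31.732; C₋=(-0.8046,-1.8654) cross=-31.732
θ=81°:   branch + wants cross > 0 → take C=(1.1855,5.8790) (cross=31.732)
θ=81°: ex = (C−B)/|BC| = (0.2182,0.9759); ey = (-0.9759,0.2182)
θ=81°: P = B + 1.05·ex + -0.72·ey = (1.2446,2.8430)
θ=325°: B = A + 2.00·(cos325°, sin325°) = (1.6383, -1.1472)
θ=325°: |BD| = 6.4643
θ=325°: circle(B,4.00) ∩ circle(D,9.00): a=-1.7955, h=3.5744
θ=325°:   candidates: C₊=(-0.7630,2.0519) cross=23.106; C₋=(0.5056,-4.9834) cross=-23.106
θ=325°:   branch + wants cross > 0 → take C=(-0.7630,2.0519) (cross=23.106)
θ=325°: ex = (C−B)/|BC| = (-0.6003,0.7998); ey = (-0.7998,-0.6003)
θ=325°: P = B + 1.05·ex + -0.72·ey = (1.5838,0.1248)

θ=81°: 1.24 2.84
θ=325°: 1.58 0.12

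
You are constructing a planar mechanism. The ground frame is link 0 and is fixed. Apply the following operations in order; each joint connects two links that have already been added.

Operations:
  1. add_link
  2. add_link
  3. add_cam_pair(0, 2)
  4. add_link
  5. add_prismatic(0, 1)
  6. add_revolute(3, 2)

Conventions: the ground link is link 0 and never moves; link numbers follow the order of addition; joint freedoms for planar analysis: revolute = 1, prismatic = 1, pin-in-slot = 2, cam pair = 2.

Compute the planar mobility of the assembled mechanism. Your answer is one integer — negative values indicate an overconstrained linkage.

ground; <1,0,0>
#1 <2,0,0>
#2 <3,0,0>
C:0↔2 J2 <3,0,1>
#3 <4,0,1>
P:0↔1 J1 <4,1,1>
R:3↔2 J1 <4,2,1>
3×3 − 2×2 − 1×1 = 4

M = 4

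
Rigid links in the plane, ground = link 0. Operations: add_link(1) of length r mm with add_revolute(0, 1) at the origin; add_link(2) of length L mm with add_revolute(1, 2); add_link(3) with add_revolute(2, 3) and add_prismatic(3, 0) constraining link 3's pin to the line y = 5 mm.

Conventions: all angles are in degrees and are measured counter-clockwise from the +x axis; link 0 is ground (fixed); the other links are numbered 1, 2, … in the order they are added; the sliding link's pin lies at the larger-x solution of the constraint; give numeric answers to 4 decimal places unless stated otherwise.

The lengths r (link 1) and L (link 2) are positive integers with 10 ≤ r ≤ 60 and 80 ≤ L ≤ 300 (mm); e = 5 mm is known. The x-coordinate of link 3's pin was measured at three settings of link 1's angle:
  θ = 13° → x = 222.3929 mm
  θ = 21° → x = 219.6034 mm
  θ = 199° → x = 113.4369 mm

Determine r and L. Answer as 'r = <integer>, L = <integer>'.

constraint per measurement: (x − r cos θ)² + (r sin θ − e)² = L²
subtracting the θ₁ and θ₂ equations cancels the r² and L² terms:
r = (x₁² − x₂²) / (2[(x₁cos θ₁ + e sin θ₁) − (x₂cos θ₂ + e sin θ₂)]) = 56.0000 → r = 56
L² = (x₁ − r cos θ₁)² + (r sin θ₁ − e)² = 28224.0151 → L = 168.0000 → L = 168
check at θ₃=199°: x = 113.4369 (printed 113.4369) ✓

r = 56, L = 168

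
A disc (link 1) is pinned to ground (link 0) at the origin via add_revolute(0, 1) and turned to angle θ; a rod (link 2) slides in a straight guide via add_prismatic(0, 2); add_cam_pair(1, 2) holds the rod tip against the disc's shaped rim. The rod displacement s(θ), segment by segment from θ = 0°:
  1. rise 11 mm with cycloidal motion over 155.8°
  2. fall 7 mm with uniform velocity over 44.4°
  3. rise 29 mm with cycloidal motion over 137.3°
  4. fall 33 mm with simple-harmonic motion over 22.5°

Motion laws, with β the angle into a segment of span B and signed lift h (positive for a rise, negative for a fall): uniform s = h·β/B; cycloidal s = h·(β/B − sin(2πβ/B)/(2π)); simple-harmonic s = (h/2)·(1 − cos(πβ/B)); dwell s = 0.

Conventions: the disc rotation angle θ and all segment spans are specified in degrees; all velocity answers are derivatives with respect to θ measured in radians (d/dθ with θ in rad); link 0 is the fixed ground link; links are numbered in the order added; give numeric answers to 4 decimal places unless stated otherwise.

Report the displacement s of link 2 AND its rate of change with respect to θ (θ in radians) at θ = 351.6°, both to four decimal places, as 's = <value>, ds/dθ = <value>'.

segment 1 (0° to 155.8°, cycloidal, h = 11) is passed completely: s = 0.0000 + (11) = 11.0000
segment 2 (155.8° to 200.2°, uniform, h = -7) is passed completely: s = 11.0000 + (-7) = 4.0000
segment 3 (200.2° to 337.5°, cycloidal, h = 29) is passed completely: s = 4.0000 + (29) = 33.0000
θ = 351.6° falls in segment 4 (337.5° to 360°, simple-harmonic, h = -33): β = 351.6 − 337.5 = 14.1°, B = 22.5°; Δs = -33/2·(1 − cos(π·0.6267)) = -22.8940; s = 33.0000 − 22.8940 = 10.1060
velocity in seg [337.5°–360°] (simple-harmonic), θ in radians: β = 14.1° = 0.2461 rad, B = 22.5° = 0.3927 rad; ds/dθ = (πh/(2B)) sin(πβ/B) = (π·(-33)/(2·0.3927)) sin(π·0.6267) = -121.685936 mm/rad

s = 10.1060, ds/dθ = -121.6859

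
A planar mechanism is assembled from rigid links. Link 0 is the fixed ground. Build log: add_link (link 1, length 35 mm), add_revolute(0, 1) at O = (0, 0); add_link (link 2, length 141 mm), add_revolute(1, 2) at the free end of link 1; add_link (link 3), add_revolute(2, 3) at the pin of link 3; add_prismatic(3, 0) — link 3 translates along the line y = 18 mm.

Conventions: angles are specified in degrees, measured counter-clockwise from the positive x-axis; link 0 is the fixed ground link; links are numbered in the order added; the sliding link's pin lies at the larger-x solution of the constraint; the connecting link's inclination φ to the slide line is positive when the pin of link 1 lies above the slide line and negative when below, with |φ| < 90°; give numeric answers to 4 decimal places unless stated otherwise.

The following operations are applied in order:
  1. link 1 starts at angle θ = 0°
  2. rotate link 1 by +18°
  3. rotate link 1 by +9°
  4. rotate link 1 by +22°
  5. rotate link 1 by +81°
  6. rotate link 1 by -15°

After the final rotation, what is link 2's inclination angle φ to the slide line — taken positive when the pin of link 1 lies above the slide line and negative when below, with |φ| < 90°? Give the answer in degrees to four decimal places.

geometry: r = 35 mm, L = 141 mm, e = 18 mm; θ starts at 0°
rotate link 1 by +18°: θ ← 0° +18° = 18°
rotate link 1 by +9°: θ ← 18° +9° = 27°
rotate link 1 by +22°: θ ← 27° +22° = 49°
rotate link 1 by +81°: θ ← 49° +81° = 130°
rotate link 1 by -15°: θ ← 130° -15° = 115°
h = r sin θ − e = 31.720773 − 18 = 13.720773
sin φ = h / L = 13.720773 / 141 = 0.09731044
φ = arcsin(0.09731044) = 5.584315°

5.5843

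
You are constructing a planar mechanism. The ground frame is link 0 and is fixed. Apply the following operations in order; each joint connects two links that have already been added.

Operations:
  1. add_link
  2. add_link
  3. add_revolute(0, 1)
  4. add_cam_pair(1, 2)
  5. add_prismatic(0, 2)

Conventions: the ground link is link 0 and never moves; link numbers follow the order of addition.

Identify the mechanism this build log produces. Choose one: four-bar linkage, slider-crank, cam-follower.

links: 3 (incl. ground); joints: 1 revolute, 1 prismatic, 1 higher (cam) pair, forming one closed loop
3 links, revolute + prismatic + higher pair in one loop → cam-follower

cam-follower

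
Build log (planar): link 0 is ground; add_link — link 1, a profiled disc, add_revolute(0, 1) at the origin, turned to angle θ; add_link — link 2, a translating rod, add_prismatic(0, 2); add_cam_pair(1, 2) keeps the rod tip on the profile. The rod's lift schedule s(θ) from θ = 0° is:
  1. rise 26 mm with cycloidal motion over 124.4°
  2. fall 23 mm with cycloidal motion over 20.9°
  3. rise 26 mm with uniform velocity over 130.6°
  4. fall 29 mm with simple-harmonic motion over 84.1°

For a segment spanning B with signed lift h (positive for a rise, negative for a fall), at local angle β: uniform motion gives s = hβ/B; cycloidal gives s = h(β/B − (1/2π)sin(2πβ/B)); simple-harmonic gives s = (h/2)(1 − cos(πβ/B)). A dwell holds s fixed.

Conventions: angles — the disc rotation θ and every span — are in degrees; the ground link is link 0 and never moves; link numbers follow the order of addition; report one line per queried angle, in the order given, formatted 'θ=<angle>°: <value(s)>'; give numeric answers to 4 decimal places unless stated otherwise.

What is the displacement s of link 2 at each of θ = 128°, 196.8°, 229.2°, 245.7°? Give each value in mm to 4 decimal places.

seg 1 [0°–124.4°] cycloidal, h=26: full span → s += 26 → s = 26.0000
seg 2 [124.4°–145.3°] cycloidal, h=-23: θ=128° here. β=3.6, B=20.9. -23·(0.1722 − sin(2π·0.1722)/(2π)) = -0.7293 → s = 25.2707
seg 2 [124.4°–145.3°] cycloidal, h=-23: full span → s += -23 → s = 3.0000
seg 3 [145.3°–275.9°] uniform, h=26: θ=196.8° here. β=51.5, B=130.6. 26·51.5/130.6 = 10.2527 → s = 13.2527
seg 3 [145.3°–275.9°] uniform, h=26: θ=229.2° here. β=83.9, B=130.6. 26·83.9/130.6 = 16.7029 → s = 19.7029
seg 3 [145.3°–275.9°] uniform, h=26: θ=245.7° here. β=100.4, B=130.6. 26·100.4/130.6 = 19.9877 → s = 22.9877

θ=128°: 25.2707
θ=196.8°: 13.2527
θ=229.2°: 19.7029
θ=245.7°: 22.9877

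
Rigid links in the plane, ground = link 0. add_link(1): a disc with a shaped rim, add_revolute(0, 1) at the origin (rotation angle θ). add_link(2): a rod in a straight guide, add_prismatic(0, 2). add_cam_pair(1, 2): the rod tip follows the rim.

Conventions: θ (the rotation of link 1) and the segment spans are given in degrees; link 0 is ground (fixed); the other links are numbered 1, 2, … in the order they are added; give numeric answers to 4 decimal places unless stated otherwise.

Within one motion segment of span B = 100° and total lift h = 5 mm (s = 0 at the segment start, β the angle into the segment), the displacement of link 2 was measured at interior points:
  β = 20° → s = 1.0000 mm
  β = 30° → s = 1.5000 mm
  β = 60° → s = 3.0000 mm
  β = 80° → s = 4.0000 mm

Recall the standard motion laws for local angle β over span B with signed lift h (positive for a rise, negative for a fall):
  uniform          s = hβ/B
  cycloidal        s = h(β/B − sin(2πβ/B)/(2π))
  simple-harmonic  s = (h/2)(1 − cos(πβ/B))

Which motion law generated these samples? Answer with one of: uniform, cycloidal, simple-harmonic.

candidates at β/B = r: uniform s = h·r (linear in β); cycloidal s = h·(r − sin(2πr)/(2π)); simple-harmonic s = (h/2)(1 − cos(πr))
β=20°: printed 1.0000 | uniform 1.0000, cycloidal 0.2432, simple-harmonic 0.4775
β=30°: printed 1.5000 | uniform 1.5000, cycloidal 0.7432, simple-harmonic 1.0305
β=60°: printed 3.0000 | uniform 3.0000, cycloidal 3.4677, simple-harmonic 3.2725
β=80°: printed 4.0000 | uniform 4.0000, cycloidal 4.7568, simple-harmonic 4.5225
only one law matches every sample → uniform

uniform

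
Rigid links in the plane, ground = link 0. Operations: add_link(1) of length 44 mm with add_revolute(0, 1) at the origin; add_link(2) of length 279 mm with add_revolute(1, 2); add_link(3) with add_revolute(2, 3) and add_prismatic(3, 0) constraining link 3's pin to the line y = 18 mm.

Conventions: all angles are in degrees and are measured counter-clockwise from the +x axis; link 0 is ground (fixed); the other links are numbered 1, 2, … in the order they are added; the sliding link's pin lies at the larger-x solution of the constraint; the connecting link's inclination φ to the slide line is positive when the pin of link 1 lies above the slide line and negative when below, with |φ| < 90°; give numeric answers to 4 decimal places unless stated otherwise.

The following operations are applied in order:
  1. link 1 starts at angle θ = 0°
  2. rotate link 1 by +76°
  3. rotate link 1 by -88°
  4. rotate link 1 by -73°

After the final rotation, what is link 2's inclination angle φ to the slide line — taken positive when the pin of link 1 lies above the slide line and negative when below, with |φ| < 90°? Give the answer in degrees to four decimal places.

geometry: r = 44 mm, L = 279 mm, e = 18 mm; θ starts at 0°
rotate link 1 by +76°: θ ← 0° +76° = 76°
rotate link 1 by -88°: θ ← 76° -88° = -12°
rotate link 1 by -73°: θ ← -12° -73° = -85°
h = r sin θ − e = -43.832567 − 18 = -61.832567
sin φ = h / L = -61.832567 / 279 = -0.22162210
φ = arcsin(-0.22162210) = -12.804325°

-12.8043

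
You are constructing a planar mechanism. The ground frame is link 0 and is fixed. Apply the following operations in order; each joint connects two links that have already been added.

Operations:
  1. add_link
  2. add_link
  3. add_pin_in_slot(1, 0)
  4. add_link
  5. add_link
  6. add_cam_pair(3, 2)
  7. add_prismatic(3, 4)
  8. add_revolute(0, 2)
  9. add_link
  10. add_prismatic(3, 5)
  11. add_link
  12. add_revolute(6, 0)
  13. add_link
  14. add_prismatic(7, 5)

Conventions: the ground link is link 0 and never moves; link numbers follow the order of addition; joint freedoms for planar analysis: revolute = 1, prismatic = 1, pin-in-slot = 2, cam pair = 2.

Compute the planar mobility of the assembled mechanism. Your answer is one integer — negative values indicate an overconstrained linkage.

(L,J1,J2)=(1,0,0); link0 fixed
link1: (2,0,0)
link2: (3,0,0)
PS 1-0 [J2]: (3,0,1)
link3: (4,0,1)
link4: (5,0,1)
C 3-2 [J2]: (5,0,2)
P 3-4 [J1]: (5,1,2)
R 0-2 [J1]: (5,2,2)
link5: (6,2,2)
P 3-5 [J1]: (6,3,2)
link6: (7,3,2)
R 6-0 [J1]: (7,4,2)
link7: (8,4,2)
P 7-5 [J1]: (8,5,2)
Grübler: 3·7 − 2·5 − 2 = 9

M = 9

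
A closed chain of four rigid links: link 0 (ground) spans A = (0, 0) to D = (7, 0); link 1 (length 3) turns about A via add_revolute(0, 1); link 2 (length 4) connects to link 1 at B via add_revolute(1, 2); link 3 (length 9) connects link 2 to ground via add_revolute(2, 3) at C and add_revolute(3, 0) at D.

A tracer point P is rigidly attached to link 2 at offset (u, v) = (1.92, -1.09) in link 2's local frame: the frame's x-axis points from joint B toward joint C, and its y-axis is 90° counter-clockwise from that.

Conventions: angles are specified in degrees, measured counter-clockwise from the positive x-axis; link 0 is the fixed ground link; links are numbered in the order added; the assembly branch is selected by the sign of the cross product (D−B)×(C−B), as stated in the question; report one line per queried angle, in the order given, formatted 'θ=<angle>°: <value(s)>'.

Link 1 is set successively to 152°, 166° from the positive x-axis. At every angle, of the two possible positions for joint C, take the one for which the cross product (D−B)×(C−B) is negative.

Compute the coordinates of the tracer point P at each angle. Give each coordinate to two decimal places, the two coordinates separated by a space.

A=(0,0), D=(7.00,0)
θ=152°: B = A + 3.00·(cos152°, sin152°) = (-2.6488, 1.4084)
θ=152°: |BD| = 9.7511
θ=152°: circle(B,4.00) ∩ circle(D,9.00): a=1.5426, h=3.6906
θ=152°:   candidates: C₊=(-0.5894,4.8375) cross=35.987; C₋=(-1.6555,-2.4663) cross=-35.987
θ=152°:   branch - wants cross < 0 → take C=(-1.6555,-2.4663) (cross=-35.987)
θ=152°: ex = (C−B)/|BC| = (0.2483,-0.9687); ey = (0.9687,0.2483)
θ=152°: P = B + 1.92·ex + -1.09·ey = (-3.2279,-0.7221)
θ=166°: B = A + 3.00·(cos166°, sin166°) = (-2.9109, 0.7258)
θ=166°: |BD| = 9.9374
θ=166°: circle(B,4.00) ∩ circle(D,9.00): a=1.6982, h=3.6216
θ=166°:   candidates: C₊=(-0.9527,4.2137) cross=35.989; C₋=(-1.4817,-3.0102) cross=-35.989
θ=166°:   branch - wants cross < 0 → take C=(-1.4817,-3.0102) (cross=-35.989)
θ=166°: ex = (C−B)/|BC| = (0.3573,-0.9340); ey = (0.9340,0.3573)
θ=166°: P = B + 1.92·ex + -1.09·ey = (-3.2429,-1.4570)

θ=152°: -3.23 -0.72
θ=166°: -3.24 -1.46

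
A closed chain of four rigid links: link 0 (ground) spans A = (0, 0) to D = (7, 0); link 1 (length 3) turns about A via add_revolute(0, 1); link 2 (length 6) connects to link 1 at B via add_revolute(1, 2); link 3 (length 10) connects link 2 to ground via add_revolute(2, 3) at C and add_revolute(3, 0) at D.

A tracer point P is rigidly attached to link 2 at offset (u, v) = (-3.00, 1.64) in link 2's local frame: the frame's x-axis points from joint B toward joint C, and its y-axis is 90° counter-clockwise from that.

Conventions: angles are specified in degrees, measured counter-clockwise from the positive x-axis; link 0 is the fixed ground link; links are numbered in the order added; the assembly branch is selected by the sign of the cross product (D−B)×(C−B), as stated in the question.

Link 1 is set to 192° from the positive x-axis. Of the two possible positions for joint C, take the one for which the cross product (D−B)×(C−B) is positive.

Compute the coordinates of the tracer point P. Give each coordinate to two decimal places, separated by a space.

A=(0,0), D=(7.00,0)
B = A + 3.00·(cos192°, sin192°) = (-2.9344, -0.6237)
|BD| = 9.9540
circle(B,6.00) ∩ circle(D,10.00): a=1.7622, h=5.7354
  candidates: C₊=(-1.5351,5.2108) cross=57.090; C₋=(-0.8163,-6.2374) cross=-57.090
  branch + wants cross > 0 → take C=(-1.5351,5.2108) (cross=57.090)
ex = (C−B)/|BC| = (0.2332,0.9724); ey = (-0.9724,0.2332)
P = B + -3.00·ex + 1.64·ey = (-5.2289,-3.1585)

-5.23 -3.16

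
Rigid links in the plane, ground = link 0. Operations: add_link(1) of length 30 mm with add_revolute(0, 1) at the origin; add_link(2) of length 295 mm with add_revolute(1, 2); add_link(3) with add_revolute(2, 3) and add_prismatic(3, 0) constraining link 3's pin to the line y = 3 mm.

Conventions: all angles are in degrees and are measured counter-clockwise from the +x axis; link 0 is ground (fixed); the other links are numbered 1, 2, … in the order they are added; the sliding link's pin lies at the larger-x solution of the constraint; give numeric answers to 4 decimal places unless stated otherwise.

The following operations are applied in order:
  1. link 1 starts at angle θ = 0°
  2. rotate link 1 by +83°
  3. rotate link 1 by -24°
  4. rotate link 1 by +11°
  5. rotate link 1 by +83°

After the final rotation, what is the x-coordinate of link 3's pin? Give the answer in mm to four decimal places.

geometry: r = 30 mm, L = 295 mm, e = 3 mm; θ starts at 0°
rotate link 1 by +83°: θ ← 0° +83° = 83°
rotate link 1 by -24°: θ ← 83° -24° = 59°
rotate link 1 by +11°: θ ← 59° +11° = 70°
rotate link 1 by +83°: θ ← 70° +83° = 153°
crank pin P = (r cos θ, r sin θ) = (-26.730196, 13.619715)
h = r sin θ − e = 13.619715 − 3 = 10.619715
x = r cos θ + √(L² − h²) = -26.730196 + 294.808788 = 268.078593

268.0786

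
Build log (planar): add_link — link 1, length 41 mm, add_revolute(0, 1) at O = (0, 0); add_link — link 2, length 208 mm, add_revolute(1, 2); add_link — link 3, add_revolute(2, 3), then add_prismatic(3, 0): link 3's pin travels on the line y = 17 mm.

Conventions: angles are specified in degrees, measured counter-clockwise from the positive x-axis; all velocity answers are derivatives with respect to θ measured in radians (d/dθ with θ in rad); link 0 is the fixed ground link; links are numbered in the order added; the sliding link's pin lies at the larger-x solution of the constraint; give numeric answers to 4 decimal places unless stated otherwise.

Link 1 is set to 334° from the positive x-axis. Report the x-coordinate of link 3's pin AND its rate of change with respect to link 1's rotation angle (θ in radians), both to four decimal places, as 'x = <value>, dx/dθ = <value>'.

geometry: r = 41 mm, L = 208 mm, e = 17 mm
crank pin P = (r cos θ, r sin θ) = (36.850556, -17.973217)
h = r sin θ − e = -17.973217 − 17 = -34.973217
x = r cos θ + √(L² − h²) = 36.850556 + 205.038714 = 241.889270
dx/dθ = −r sin θ − h·r cos θ/√(L² − h²) (θ in radians; h = -34.973217) = 24.258774

x = 241.8893, dx/dθ = 24.2588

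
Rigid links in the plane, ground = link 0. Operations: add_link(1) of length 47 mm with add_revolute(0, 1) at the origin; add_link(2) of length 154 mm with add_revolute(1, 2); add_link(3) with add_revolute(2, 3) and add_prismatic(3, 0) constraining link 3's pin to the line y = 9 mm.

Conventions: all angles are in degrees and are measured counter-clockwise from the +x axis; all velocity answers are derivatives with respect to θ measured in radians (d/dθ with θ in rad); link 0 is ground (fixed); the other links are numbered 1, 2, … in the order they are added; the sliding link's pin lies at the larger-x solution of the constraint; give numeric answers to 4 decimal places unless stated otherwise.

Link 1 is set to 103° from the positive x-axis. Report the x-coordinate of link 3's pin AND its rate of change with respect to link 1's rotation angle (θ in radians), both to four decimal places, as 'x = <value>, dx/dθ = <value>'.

geometry: r = 47 mm, L = 154 mm, e = 9 mm
crank pin P = (r cos θ, r sin θ) = (-10.572700, 45.795393)
h = r sin θ − e = 45.795393 − 9 = 36.795393
x = r cos θ + √(L² − h²) = -10.572700 + 149.539624 = 138.966924
dx/dθ = −r sin θ − h·r cos θ/√(L² − h²) (θ in radians; h = 36.795393) = -43.193898

x = 138.9669, dx/dθ = -43.1939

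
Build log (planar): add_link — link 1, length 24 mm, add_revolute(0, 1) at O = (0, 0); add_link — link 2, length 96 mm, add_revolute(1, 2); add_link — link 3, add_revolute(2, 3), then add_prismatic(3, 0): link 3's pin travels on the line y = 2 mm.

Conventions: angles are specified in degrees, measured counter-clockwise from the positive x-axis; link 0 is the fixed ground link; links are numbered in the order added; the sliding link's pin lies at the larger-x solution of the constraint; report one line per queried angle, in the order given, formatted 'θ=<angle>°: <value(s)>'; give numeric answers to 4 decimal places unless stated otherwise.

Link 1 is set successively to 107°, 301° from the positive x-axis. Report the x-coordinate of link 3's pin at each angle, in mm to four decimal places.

geometry: r = 24 mm, L = 96 mm, e = 2 mm
θ=107°: crank pin P = (r cos θ, r sin θ) = (-7.016921, 22.951314)
θ=107°: h = r sin θ − e = 22.951314 − 2 = 20.951314
θ=107°: x = r cos θ + √(L² − h²) = -7.016921 + 93.685871 = 86.668950
θ=301°: crank pin P = (r cos θ, r sin θ) = (12.360914, -20.572015)
θ=301°: h = r sin θ − e = -20.572015 − 2 = -22.572015
θ=301°: x = r cos θ + √(L² − h²) = 12.360914 + 93.308650 = 105.669564

θ=107°: 86.6690
θ=301°: 105.6696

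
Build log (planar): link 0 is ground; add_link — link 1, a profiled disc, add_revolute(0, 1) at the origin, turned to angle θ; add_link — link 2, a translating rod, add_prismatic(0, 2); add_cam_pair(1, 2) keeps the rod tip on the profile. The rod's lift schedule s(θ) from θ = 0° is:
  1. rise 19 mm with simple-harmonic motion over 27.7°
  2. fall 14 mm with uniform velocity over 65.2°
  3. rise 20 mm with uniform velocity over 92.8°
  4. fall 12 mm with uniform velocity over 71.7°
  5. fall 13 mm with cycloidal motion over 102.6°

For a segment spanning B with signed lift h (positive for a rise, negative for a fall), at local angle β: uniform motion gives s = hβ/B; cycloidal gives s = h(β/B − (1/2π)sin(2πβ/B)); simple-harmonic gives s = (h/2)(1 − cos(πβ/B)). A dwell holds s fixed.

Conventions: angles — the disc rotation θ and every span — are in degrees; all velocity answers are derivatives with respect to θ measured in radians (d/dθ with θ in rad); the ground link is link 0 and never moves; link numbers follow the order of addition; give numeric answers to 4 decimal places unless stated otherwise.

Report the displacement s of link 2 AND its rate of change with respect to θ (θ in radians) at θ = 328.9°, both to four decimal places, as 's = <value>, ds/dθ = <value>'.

seg 1 [0°–27.7°] simple-harmonic, h=19: full span → s += 19 → s = 19.0000
seg 2 [27.7°–92.9°] uniform, h=-14: full span → s += -14 → s = 5.0000
seg 3 [92.9°–185.7°] uniform, h=20: full span → s += 20 → s = 25.0000
seg 4 [185.7°–257.4°] uniform, h=-12: full span → s += -12 → s = 13.0000
seg 5 [257.4°–360°] cycloidal, h=-13: θ=328.9° here. β=71.5, B=102.6. -13·(0.6969 − sin(2π·0.6969)/(2π)) = -11.0143 → s = 1.9857
velocity in seg [257.4°–360°] (cycloidal), θ in radians: β = 71.5° = 1.2479 rad, B = 102.6° = 1.7907 rad; ds/dθ = (h/B)(1 − cos(2πβ/B)) = ((-13)/1.7907)(1 − cos(2π·0.6969)) = -9.637933 mm/rad

s = 1.9857, ds/dθ = -9.6379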